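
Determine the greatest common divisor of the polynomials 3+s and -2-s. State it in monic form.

1

Euclidean algorithm in ℚ[s]:
  s+3 = (-1)(-s-2) + (1)
  -s-2 = (-s-2)(1) + (0)
The last nonzero remainder is the constant 1, so the polynomials are coprime and gcd = 1.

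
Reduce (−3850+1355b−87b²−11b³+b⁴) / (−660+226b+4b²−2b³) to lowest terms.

Repeated division with remainder:
  b⁴−11b³−87b²+1355b−3850 = (−(1/2)b+9/2)(−2b³+4b²+226b−660) + (8b²+8b−880)
  −2b³+4b²+226b−660 = (−(1/4)b+3/4)(8b²+8b−880) + (0)
Last nonzero remainder: 8b²+8b−880. Dividing through by 8 gives the monic gcd b²+b−110.
Cancel b²+b−110 from numerator and denominator to get the reduced form.

(−35+12b−b²)/(−6+2b)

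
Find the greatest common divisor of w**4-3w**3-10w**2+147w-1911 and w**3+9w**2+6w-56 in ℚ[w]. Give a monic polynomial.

w+7

Repeated division with remainder:
  w**4-3w**3-10w**2+147w-1911 = (w-12)(w**3+9w**2+6w-56) + (92w**2+275w-2583)
  w**3+9w**2+6w-56 = ((1/92)w+553/8464)(92w**2+275w-2583) + ((136345/8464)w+954415/8464)
  92w**2+275w-2583 = ((778688/136345)w-3123216/136345)((136345/8464)w+954415/8464) + (0)
Last nonzero remainder: (136345/8464)w+954415/8464. Dividing through by 136345/8464 gives the monic gcd w+7.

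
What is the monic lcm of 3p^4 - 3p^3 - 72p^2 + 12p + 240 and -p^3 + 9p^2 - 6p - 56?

By polynomial division,
  3p^4 - 3p^3 - 72p^2 + 12p + 240 = (-3p - 24)(-p^3 + 9p^2 - 6p - 56) + (126p^2 - 300p - 1104)
  -p^3 + 9p^2 - 6p - 56 = (-(1/126)p + 139/2646)(126p^2 - 300p - 1104) + ((440/441)p + 880/441)
  126p^2 - 300p - 1104 = ((27783/220)p - 30429/55)((440/441)p + 880/441) + (0)
Last nonzero remainder: (440/441)p + 880/441. Dividing through by 440/441 gives the monic gcd p + 2.
Then lcm(f, g) = f·g / gcd(f, g); expanding and making the result monic gives the answer.

p^6 - 12p^5 + 15p^4 + 240p^3 - 636p^2 - 768p + 2240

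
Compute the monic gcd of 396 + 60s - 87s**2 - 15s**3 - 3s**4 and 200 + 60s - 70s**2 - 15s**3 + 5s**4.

Repeated division with remainder:
  -3s**4 - 15s**3 - 87s**2 + 60s + 396 = (-3/5)(5s**4 - 15s**3 - 70s**2 + 60s + 200) + (-24s**3 - 129s**2 + 96s + 516)
  5s**4 - 15s**3 - 70s**2 + 60s + 200 = (-(5/24)s + 335/192)(-24s**3 - 129s**2 + 96s + 516) + ((11205/64)s**2 - 11205/16)
  -24s**3 - 129s**2 + 96s + 516 = (-(512/3735)s - 2752/3735)((11205/64)s**2 - 11205/16) + (0)
Last nonzero remainder: (11205/64)s**2 - 11205/16. Dividing through by 11205/64 gives the monic gcd s**2 - 4.

-4 + s**2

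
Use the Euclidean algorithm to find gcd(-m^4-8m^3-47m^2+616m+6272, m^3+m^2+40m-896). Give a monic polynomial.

Repeated division with remainder:
  -m^4-8m^3-47m^2+616m+6272 = (-m-7)(m^3+m^2+40m-896) + (0)
The last nonzero remainder m^3+m^2+40m-896 is already monic.

m^3+m^2+40m-896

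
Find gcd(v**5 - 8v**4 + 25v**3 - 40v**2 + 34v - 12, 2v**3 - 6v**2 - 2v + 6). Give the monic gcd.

Apply the Euclidean algorithm:
  v**5 - 8v**4 + 25v**3 - 40v**2 + 34v - 12 = ((1/2)v**2 - (5/2)v + 11/2)(2v**3 - 6v**2 - 2v + 6) + (-15v**2 + 60v - 45)
  2v**3 - 6v**2 - 2v + 6 = (-(2/15)v - 2/15)(-15v**2 + 60v - 45) + (0)
Last nonzero remainder: -15v**2 + 60v - 45. Dividing through by -15 gives the monic gcd v**2 - 4v + 3.

v**2 - 4v + 3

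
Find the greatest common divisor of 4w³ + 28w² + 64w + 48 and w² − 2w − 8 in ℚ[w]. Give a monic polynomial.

Euclidean algorithm in ℚ[w]:
  4w³ + 28w² + 64w + 48 = (4w + 36)(w² − 2w − 8) + (168w + 336)
  w² − 2w − 8 = ((1/168)w − 1/42)(168w + 336) + (0)
Last nonzero remainder: 168w + 336. Dividing through by 168 gives the monic gcd w + 2.

w + 2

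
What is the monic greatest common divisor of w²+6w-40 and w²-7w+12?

w-4

By polynomial division,
  w²+6w-40 = (w²-7w+12) + (13w-52)
  w²-7w+12 = ((1/13)w-3/13)(13w-52) + (0)
Last nonzero remainder: 13w-52. Dividing through by 13 gives the monic gcd w-4.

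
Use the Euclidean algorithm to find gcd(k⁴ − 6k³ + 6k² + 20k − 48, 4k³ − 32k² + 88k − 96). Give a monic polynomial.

k³ − 8k² + 22k − 24

Apply the Euclidean algorithm:
  k⁴ − 6k³ + 6k² + 20k − 48 = ((1/4)k + 1/2)(4k³ − 32k² + 88k − 96) + (0)
Last nonzero remainder: 4k³ − 32k² + 88k − 96. Dividing through by 4 gives the monic gcd k³ − 8k² + 22k − 24.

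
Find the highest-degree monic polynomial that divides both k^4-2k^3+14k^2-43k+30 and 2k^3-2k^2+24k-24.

By polynomial division,
  k^4-2k^3+14k^2-43k+30 = ((1/2)k-1/2)(2k^3-2k^2+24k-24) + (k^2-19k+18)
  2k^3-2k^2+24k-24 = (2k+36)(k^2-19k+18) + (672k-672)
  k^2-19k+18 = ((1/672)k-3/112)(672k-672) + (0)
Last nonzero remainder: 672k-672. Dividing through by 672 gives the monic gcd k-1.

k-1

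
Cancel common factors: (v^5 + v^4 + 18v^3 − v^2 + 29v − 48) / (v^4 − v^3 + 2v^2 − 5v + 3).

(v^2 + v + 16)/(v − 1)

By polynomial division,
  v^5 + v^4 + 18v^3 − v^2 + 29v − 48 = (v + 2)(v^4 − v^3 + 2v^2 − 5v + 3) + (18v^3 + 36v − 54)
  v^4 − v^3 + 2v^2 − 5v + 3 = ((1/18)v − 1/18)(18v^3 + 36v − 54) + (0)
Last nonzero remainder: 18v^3 + 36v − 54. Dividing through by 18 gives the monic gcd v^3 + 2v − 3.
Cancel v^3 + 2v − 3 from numerator and denominator to get the reduced form.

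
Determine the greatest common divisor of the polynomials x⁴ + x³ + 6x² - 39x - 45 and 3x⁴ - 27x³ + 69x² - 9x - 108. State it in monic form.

x² - 2x - 3

Euclidean algorithm in ℚ[x]:
  x⁴ + x³ + 6x² - 39x - 45 = (1/3)(3x⁴ - 27x³ + 69x² - 9x - 108) + (10x³ - 17x² - 36x - 9)
  3x⁴ - 27x³ + 69x² - 9x - 108 = ((3/10)x - 219/100)(10x³ - 17x² - 36x - 9) + ((4257/100)x² - (4257/50)x - 12771/100)
  10x³ - 17x² - 36x - 9 = ((1000/4257)x + 100/1419)((4257/100)x² - (4257/50)x - 12771/100) + (0)
Last nonzero remainder: (4257/100)x² - (4257/50)x - 12771/100. Dividing through by 4257/100 gives the monic gcd x² - 2x - 3.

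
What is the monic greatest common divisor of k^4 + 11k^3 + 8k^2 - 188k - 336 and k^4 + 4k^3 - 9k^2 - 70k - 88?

By polynomial division,
  k^4 + 11k^3 + 8k^2 - 188k - 336 = (k^4 + 4k^3 - 9k^2 - 70k - 88) + (7k^3 + 17k^2 - 118k - 248)
  k^4 + 4k^3 - 9k^2 - 70k - 88 = ((1/7)k + 11/49)(7k^3 + 17k^2 - 118k - 248) + ((198/49)k^2 - (396/49)k - 1584/49)
  7k^3 + 17k^2 - 118k - 248 = ((343/198)k + 1519/198)((198/49)k^2 - (396/49)k - 1584/49) + (0)
Last nonzero remainder: (198/49)k^2 - (396/49)k - 1584/49. Dividing through by 198/49 gives the monic gcd k^2 - 2k - 8.

k^2 - 2k - 8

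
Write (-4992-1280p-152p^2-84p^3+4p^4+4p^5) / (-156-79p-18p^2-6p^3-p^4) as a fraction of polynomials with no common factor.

(96+8p-4p^2)/(3+p)

Apply the Euclidean algorithm:
  4p^5+4p^4-84p^3-152p^2-1280p-4992 = (-4p+20)(-p^4-6p^3-18p^2-79p-156) + (-36p^3-108p^2-324p-1872)
  -p^4-6p^3-18p^2-79p-156 = ((1/36)p+1/12)(-36p^3-108p^2-324p-1872) + (0)
Last nonzero remainder: -36p^3-108p^2-324p-1872. Dividing through by -36 gives the monic gcd p^3+3p^2+9p+52.
Cancel p^3+3p^2+9p+52 from numerator and denominator to get the reduced form.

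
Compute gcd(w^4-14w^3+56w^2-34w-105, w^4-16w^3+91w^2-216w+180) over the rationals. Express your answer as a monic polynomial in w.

w^2-8w+15

Repeated division with remainder:
  w^4-14w^3+56w^2-34w-105 = (w^4-16w^3+91w^2-216w+180) + (2w^3-35w^2+182w-285)
  w^4-16w^3+91w^2-216w+180 = ((1/2)w+3/4)(2w^3-35w^2+182w-285) + ((105/4)w^2-210w+1575/4)
  2w^3-35w^2+182w-285 = ((8/105)w-76/105)((105/4)w^2-210w+1575/4) + (0)
Last nonzero remainder: (105/4)w^2-210w+1575/4. Dividing through by 105/4 gives the monic gcd w^2-8w+15.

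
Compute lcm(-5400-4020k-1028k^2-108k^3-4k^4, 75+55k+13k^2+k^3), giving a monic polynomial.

By polynomial division,
  -4k^4-108k^3-1028k^2-4020k-5400 = (-4k-56)(k^3+13k^2+55k+75) + (-80k^2-640k-1200)
  k^3+13k^2+55k+75 = (-(1/80)k-1/16)(-80k^2-640k-1200) + (0)
Last nonzero remainder: -80k^2-640k-1200. Dividing through by -80 gives the monic gcd k^2+8k+15.
Then lcm(f, g) = f·g / gcd(f, g); expanding and making the result monic gives the answer.

6750+6375k+2290k^2+392k^3+32k^4+k^5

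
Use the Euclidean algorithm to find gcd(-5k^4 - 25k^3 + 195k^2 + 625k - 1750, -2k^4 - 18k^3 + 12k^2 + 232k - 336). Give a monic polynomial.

Repeated division with remainder:
  -5k^4 - 25k^3 + 195k^2 + 625k - 1750 = (5/2)(-2k^4 - 18k^3 + 12k^2 + 232k - 336) + (20k^3 + 165k^2 + 45k - 910)
  -2k^4 - 18k^3 + 12k^2 + 232k - 336 = (-(1/10)k - 3/40)(20k^3 + 165k^2 + 45k - 910) + ((231/8)k^2 + (1155/8)k - 1617/4)
  20k^3 + 165k^2 + 45k - 910 = ((160/231)k + 520/231)((231/8)k^2 + (1155/8)k - 1617/4) + (0)
Last nonzero remainder: (231/8)k^2 + (1155/8)k - 1617/4. Dividing through by 231/8 gives the monic gcd k^2 + 5k - 14.

k^2 + 5k - 14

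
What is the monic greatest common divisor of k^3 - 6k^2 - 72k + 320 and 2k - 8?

Repeated division with remainder:
  k^3 - 6k^2 - 72k + 320 = ((1/2)k^2 - k - 40)(2k - 8) + (0)
Last nonzero remainder: 2k - 8. Dividing through by 2 gives the monic gcd k - 4.

k - 4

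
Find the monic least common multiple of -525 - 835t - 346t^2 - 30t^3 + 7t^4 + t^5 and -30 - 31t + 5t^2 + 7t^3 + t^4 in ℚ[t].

1050 + 1145t - 143t^2 - 286t^3 - 44t^4 + 5t^5 + t^6

Apply the Euclidean algorithm:
  t^5 + 7t^4 - 30t^3 - 346t^2 - 835t - 525 = (t)(t^4 + 7t^3 + 5t^2 - 31t - 30) + (-35t^3 - 315t^2 - 805t - 525)
  t^4 + 7t^3 + 5t^2 - 31t - 30 = (-(1/35)t + 2/35)(-35t^3 - 315t^2 - 805t - 525) + (0)
Last nonzero remainder: -35t^3 - 315t^2 - 805t - 525. Dividing through by -35 gives the monic gcd t^3 + 9t^2 + 23t + 15.
Then lcm(f, g) = f·g / gcd(f, g); expanding and making the result monic gives the answer.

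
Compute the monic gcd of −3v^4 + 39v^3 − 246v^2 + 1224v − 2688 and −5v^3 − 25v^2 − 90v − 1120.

v^2 − 2v + 32

Repeated division with remainder:
  −3v^4 + 39v^3 − 246v^2 + 1224v − 2688 = ((3/5)v − 54/5)(−5v^3 − 25v^2 − 90v − 1120) + (−462v^2 + 924v − 14784)
  −5v^3 − 25v^2 − 90v − 1120 = ((5/462)v + 5/66)(−462v^2 + 924v − 14784) + (0)
Last nonzero remainder: −462v^2 + 924v − 14784. Dividing through by −462 gives the monic gcd v^2 − 2v + 32.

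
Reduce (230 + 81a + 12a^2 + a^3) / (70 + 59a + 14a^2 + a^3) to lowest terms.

Apply the Euclidean algorithm:
  a^3 + 12a^2 + 81a + 230 = (a^3 + 14a^2 + 59a + 70) + (−2a^2 + 22a + 160)
  a^3 + 14a^2 + 59a + 70 = (−(1/2)a − 25/2)(−2a^2 + 22a + 160) + (414a + 2070)
  −2a^2 + 22a + 160 = (−(1/207)a + 16/207)(414a + 2070) + (0)
Last nonzero remainder: 414a + 2070. Dividing through by 414 gives the monic gcd a + 5.
Cancel a + 5 from numerator and denominator to get the reduced form.

(46 + 7a + a^2)/(14 + 9a + a^2)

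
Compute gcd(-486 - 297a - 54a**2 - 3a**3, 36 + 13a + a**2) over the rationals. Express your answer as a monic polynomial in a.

Repeated division with remainder:
  -3a**3 - 54a**2 - 297a - 486 = (-3a - 15)(a**2 + 13a + 36) + (6a + 54)
  a**2 + 13a + 36 = ((1/6)a + 2/3)(6a + 54) + (0)
Last nonzero remainder: 6a + 54. Dividing through by 6 gives the monic gcd a + 9.

9 + a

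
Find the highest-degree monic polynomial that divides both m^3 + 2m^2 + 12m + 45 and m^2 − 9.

m + 3

Euclidean algorithm in ℚ[m]:
  m^3 + 2m^2 + 12m + 45 = (m + 2)(m^2 − 9) + (21m + 63)
  m^2 − 9 = ((1/21)m − 1/7)(21m + 63) + (0)
Last nonzero remainder: 21m + 63. Dividing through by 21 gives the monic gcd m + 3.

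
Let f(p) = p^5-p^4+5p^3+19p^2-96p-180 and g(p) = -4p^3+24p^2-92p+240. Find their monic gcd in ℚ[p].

p^2-2p+15

Euclidean algorithm in ℚ[p]:
  p^5-p^4+5p^3+19p^2-96p-180 = (-(1/4)p^2-(5/4)p-3)(-4p^3+24p^2-92p+240) + (36p^2-72p+540)
  -4p^3+24p^2-92p+240 = (-(1/9)p+4/9)(36p^2-72p+540) + (0)
Last nonzero remainder: 36p^2-72p+540. Dividing through by 36 gives the monic gcd p^2-2p+15.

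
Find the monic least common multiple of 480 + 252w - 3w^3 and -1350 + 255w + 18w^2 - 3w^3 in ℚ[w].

7200 + 3140w - 496w^2 - 129w^3 + 4w^4 + w^5

By polynomial division,
  -3w^3 + 252w + 480 = (-3w^3 + 18w^2 + 255w - 1350) + (-18w^2 - 3w + 1830)
  -3w^3 + 18w^2 + 255w - 1350 = ((1/6)w - 37/36)(-18w^2 - 3w + 1830) + (-(637/12)w + 3185/6)
  -18w^2 - 3w + 1830 = ((216/637)w + 2196/637)(-(637/12)w + 3185/6) + (0)
Last nonzero remainder: -(637/12)w + 3185/6. Dividing through by -637/12 gives the monic gcd w - 10.
Then lcm(f, g) = f·g / gcd(f, g); expanding and making the result monic gives the answer.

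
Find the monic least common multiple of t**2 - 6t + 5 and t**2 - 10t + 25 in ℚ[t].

t**3 - 11t**2 + 35t - 25

By polynomial division,
  t**2 - 6t + 5 = (t**2 - 10t + 25) + (4t - 20)
  t**2 - 10t + 25 = ((1/4)t - 5/4)(4t - 20) + (0)
Last nonzero remainder: 4t - 20. Dividing through by 4 gives the monic gcd t - 5.
Then lcm(f, g) = f·g / gcd(f, g); expanding and making the result monic gives the answer.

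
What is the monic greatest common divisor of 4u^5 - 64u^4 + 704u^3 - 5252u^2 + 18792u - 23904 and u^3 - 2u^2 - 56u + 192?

By polynomial division,
  4u^5 - 64u^4 + 704u^3 - 5252u^2 + 18792u - 23904 = (4u^2 - 56u + 816)(u^3 - 2u^2 - 56u + 192) + (-7524u^2 + 75240u - 180576)
  u^3 - 2u^2 - 56u + 192 = (-(1/7524)u - 2/1881)(-7524u^2 + 75240u - 180576) + (0)
Last nonzero remainder: -7524u^2 + 75240u - 180576. Dividing through by -7524 gives the monic gcd u^2 - 10u + 24.

u^2 - 10u + 24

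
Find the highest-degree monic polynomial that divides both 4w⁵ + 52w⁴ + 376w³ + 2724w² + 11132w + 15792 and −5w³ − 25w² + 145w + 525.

w² + 10w + 21

By polynomial division,
  4w⁵ + 52w⁴ + 376w³ + 2724w² + 11132w + 15792 = (−(4/5)w² − (32/5)w − 332/5)(−5w³ − 25w² + 145w + 525) + (2412w² + 24120w + 50652)
  −5w³ − 25w² + 145w + 525 = (−(5/2412)w + 25/2412)(2412w² + 24120w + 50652) + (0)
Last nonzero remainder: 2412w² + 24120w + 50652. Dividing through by 2412 gives the monic gcd w² + 10w + 21.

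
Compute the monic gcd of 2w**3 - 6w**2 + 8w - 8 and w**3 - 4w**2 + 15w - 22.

w - 2

Euclidean algorithm in ℚ[w]:
  2w**3 - 6w**2 + 8w - 8 = (2)(w**3 - 4w**2 + 15w - 22) + (2w**2 - 22w + 36)
  w**3 - 4w**2 + 15w - 22 = ((1/2)w + 7/2)(2w**2 - 22w + 36) + (74w - 148)
  2w**2 - 22w + 36 = ((1/37)w - 9/37)(74w - 148) + (0)
Last nonzero remainder: 74w - 148. Dividing through by 74 gives the monic gcd w - 2.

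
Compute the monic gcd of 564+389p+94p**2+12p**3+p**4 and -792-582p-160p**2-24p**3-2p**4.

12+7p+p**2

Euclidean algorithm in ℚ[p]:
  p**4+12p**3+94p**2+389p+564 = (-1/2)(-2p**4-24p**3-160p**2-582p-792) + (14p**2+98p+168)
  -2p**4-24p**3-160p**2-582p-792 = (-(1/7)p**2-(5/7)p-33/7)(14p**2+98p+168) + (0)
Last nonzero remainder: 14p**2+98p+168. Dividing through by 14 gives the monic gcd p**2+7p+12.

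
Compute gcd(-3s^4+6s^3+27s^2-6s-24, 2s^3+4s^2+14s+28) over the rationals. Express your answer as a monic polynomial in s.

Repeated division with remainder:
  -3s^4+6s^3+27s^2-6s-24 = (-(3/2)s+6)(2s^3+4s^2+14s+28) + (24s^2-48s-192)
  2s^3+4s^2+14s+28 = ((1/12)s+1/3)(24s^2-48s-192) + (46s+92)
  24s^2-48s-192 = ((12/23)s-48/23)(46s+92) + (0)
Last nonzero remainder: 46s+92. Dividing through by 46 gives the monic gcd s+2.

s+2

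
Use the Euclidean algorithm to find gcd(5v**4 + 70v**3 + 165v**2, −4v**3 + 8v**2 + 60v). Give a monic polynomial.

v**2 + 3v

Repeated division with remainder:
  5v**4 + 70v**3 + 165v**2 = (−(5/4)v − 20)(−4v**3 + 8v**2 + 60v) + (400v**2 + 1200v)
  −4v**3 + 8v**2 + 60v = (−(1/100)v + 1/20)(400v**2 + 1200v) + (0)
Last nonzero remainder: 400v**2 + 1200v. Dividing through by 400 gives the monic gcd v**2 + 3v.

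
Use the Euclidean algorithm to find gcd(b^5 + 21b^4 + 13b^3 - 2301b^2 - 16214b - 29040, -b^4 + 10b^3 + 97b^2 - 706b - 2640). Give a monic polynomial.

b^3 - 97b - 264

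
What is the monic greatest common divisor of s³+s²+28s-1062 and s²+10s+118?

s²+10s+118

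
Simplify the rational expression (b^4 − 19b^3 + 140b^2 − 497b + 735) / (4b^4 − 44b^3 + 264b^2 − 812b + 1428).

(b^2 − 12b + 35)/(4b^2 − 16b + 68)

Apply the Euclidean algorithm:
  b^4 − 19b^3 + 140b^2 − 497b + 735 = (1/4)(4b^4 − 44b^3 + 264b^2 − 812b + 1428) + (−8b^3 + 74b^2 − 294b + 378)
  4b^4 − 44b^3 + 264b^2 − 812b + 1428 = (−(1/2)b + 7/8)(−8b^3 + 74b^2 − 294b + 378) + ((209/4)b^2 − (1463/4)b + 4389/4)
  −8b^3 + 74b^2 − 294b + 378 = (−(32/209)b + 72/209)((209/4)b^2 − (1463/4)b + 4389/4) + (0)
Last nonzero remainder: (209/4)b^2 − (1463/4)b + 4389/4. Dividing through by 209/4 gives the monic gcd b^2 − 7b + 21.
Cancel b^2 − 7b + 21 from numerator and denominator to get the reduced form.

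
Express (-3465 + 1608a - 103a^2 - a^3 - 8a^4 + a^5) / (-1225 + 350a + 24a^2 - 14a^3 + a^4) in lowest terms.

Apply the Euclidean algorithm:
  a^5 - 8a^4 - a^3 - 103a^2 + 1608a - 3465 = (a + 6)(a^4 - 14a^3 + 24a^2 + 350a - 1225) + (59a^3 - 597a^2 + 733a + 3885)
  a^4 - 14a^3 + 24a^2 + 350a - 1225 = ((1/59)a - 229/3481)(59a^3 - 597a^2 + 733a + 3885) + (-(96416/3481)a^2 + (1156992/3481)a - 3374560/3481)
  59a^3 - 597a^2 + 733a + 3885 = (-(205379/96416)a - 386391/96416)(-(96416/3481)a^2 + (1156992/3481)a - 3374560/3481) + (0)
Last nonzero remainder: -(96416/3481)a^2 + (1156992/3481)a - 3374560/3481. Dividing through by -96416/3481 gives the monic gcd a^2 - 12a + 35.
Cancel a^2 - 12a + 35 from numerator and denominator to get the reduced form.

(-99 + 12a + 4a^2 + a^3)/(-35 - 2a + a^2)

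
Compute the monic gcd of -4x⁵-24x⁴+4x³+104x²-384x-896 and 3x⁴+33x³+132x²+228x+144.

x²+6x+8

Apply the Euclidean algorithm:
  -4x⁵-24x⁴+4x³+104x²-384x-896 = (-(4/3)x+20/3)(3x⁴+33x³+132x²+228x+144) + (-40x³-472x²-1712x-1856)
  3x⁴+33x³+132x²+228x+144 = (-(3/40)x+3/50)(-40x³-472x²-1712x-1856) + ((798/25)x²+(4788/25)x+6384/25)
  -40x³-472x²-1712x-1856 = (-(500/399)x-2900/399)((798/25)x²+(4788/25)x+6384/25) + (0)
Last nonzero remainder: (798/25)x²+(4788/25)x+6384/25. Dividing through by 798/25 gives the monic gcd x²+6x+8.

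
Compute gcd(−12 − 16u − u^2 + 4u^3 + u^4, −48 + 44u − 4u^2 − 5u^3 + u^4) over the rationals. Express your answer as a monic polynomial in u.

By polynomial division,
  u^4 + 4u^3 − u^2 − 16u − 12 = (u^4 − 5u^3 − 4u^2 + 44u − 48) + (9u^3 + 3u^2 − 60u + 36)
  u^4 − 5u^3 − 4u^2 + 44u − 48 = ((1/9)u − 16/27)(9u^3 + 3u^2 − 60u + 36) + ((40/9)u^2 + (40/9)u − 80/3)
  9u^3 + 3u^2 − 60u + 36 = ((81/40)u − 27/20)((40/9)u^2 + (40/9)u − 80/3) + (0)
Last nonzero remainder: (40/9)u^2 + (40/9)u − 80/3. Dividing through by 40/9 gives the monic gcd u^2 + u − 6.

−6 + u + u^2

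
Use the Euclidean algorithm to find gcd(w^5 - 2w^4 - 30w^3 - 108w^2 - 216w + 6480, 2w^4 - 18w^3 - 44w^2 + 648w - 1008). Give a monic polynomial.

w^2 - 36

Apply the Euclidean algorithm:
  w^5 - 2w^4 - 30w^3 - 108w^2 - 216w + 6480 = ((1/2)w + 7/2)(2w^4 - 18w^3 - 44w^2 + 648w - 1008) + (55w^3 - 278w^2 - 1980w + 10008)
  2w^4 - 18w^3 - 44w^2 + 648w - 1008 = ((2/55)w - 434/3025)(55w^3 - 278w^2 - 1980w + 10008) + (-(35952/3025)w^2 + 1294272/3025)
  55w^3 - 278w^2 - 1980w + 10008 = (-(166375/35952)w + 420475/17976)(-(35952/3025)w^2 + 1294272/3025) + (0)
Last nonzero remainder: -(35952/3025)w^2 + 1294272/3025. Dividing through by -35952/3025 gives the monic gcd w^2 - 36.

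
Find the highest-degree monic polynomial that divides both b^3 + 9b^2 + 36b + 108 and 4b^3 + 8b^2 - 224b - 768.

b + 6

Euclidean algorithm in ℚ[b]:
  b^3 + 9b^2 + 36b + 108 = (1/4)(4b^3 + 8b^2 - 224b - 768) + (7b^2 + 92b + 300)
  4b^3 + 8b^2 - 224b - 768 = ((4/7)b - 312/49)(7b^2 + 92b + 300) + ((9328/49)b + 55968/49)
  7b^2 + 92b + 300 = ((343/9328)b + 1225/4664)((9328/49)b + 55968/49) + (0)
Last nonzero remainder: (9328/49)b + 55968/49. Dividing through by 9328/49 gives the monic gcd b + 6.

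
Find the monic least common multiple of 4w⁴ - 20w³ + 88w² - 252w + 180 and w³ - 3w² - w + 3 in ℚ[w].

By polynomial division,
  4w⁴ - 20w³ + 88w² - 252w + 180 = (4w - 8)(w³ - 3w² - w + 3) + (68w² - 272w + 204)
  w³ - 3w² - w + 3 = ((1/68)w + 1/68)(68w² - 272w + 204) + (0)
Last nonzero remainder: 68w² - 272w + 204. Dividing through by 68 gives the monic gcd w² - 4w + 3.
Then lcm(f, g) = f·g / gcd(f, g); expanding and making the result monic gives the answer.

w⁵ - 4w⁴ + 17w³ - 41w² - 18w + 45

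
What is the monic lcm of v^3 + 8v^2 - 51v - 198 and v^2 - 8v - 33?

Repeated division with remainder:
  v^3 + 8v^2 - 51v - 198 = (v + 16)(v^2 - 8v - 33) + (110v + 330)
  v^2 - 8v - 33 = ((1/110)v - 1/10)(110v + 330) + (0)
Last nonzero remainder: 110v + 330. Dividing through by 110 gives the monic gcd v + 3.
Then lcm(f, g) = f·g / gcd(f, g); expanding and making the result monic gives the answer.

v^4 - 3v^3 - 139v^2 + 363v + 2178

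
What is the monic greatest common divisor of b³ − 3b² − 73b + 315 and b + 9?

b + 9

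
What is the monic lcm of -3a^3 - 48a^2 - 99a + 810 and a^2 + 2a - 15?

By polynomial division,
  -3a^3 - 48a^2 - 99a + 810 = (-3a - 42)(a^2 + 2a - 15) + (-60a + 180)
  a^2 + 2a - 15 = (-(1/60)a - 1/12)(-60a + 180) + (0)
Last nonzero remainder: -60a + 180. Dividing through by -60 gives the monic gcd a - 3.
Then lcm(f, g) = f·g / gcd(f, g); expanding and making the result monic gives the answer.

a^4 + 21a^3 + 113a^2 - 105a - 1350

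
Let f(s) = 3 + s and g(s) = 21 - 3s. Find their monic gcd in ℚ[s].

Repeated division with remainder:
  s + 3 = (-1/3)(-3s + 21) + (10)
  -3s + 21 = (-(3/10)s + 21/10)(10) + (0)
The last nonzero remainder is the constant 10, so the polynomials are coprime and gcd = 1.

1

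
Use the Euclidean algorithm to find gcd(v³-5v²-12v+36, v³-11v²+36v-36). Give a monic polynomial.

v²-8v+12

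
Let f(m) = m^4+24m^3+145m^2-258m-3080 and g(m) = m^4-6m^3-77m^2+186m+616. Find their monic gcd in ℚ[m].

m^2+3m-28

Apply the Euclidean algorithm:
  m^4+24m^3+145m^2-258m-3080 = (m^4-6m^3-77m^2+186m+616) + (30m^3+222m^2-444m-3696)
  m^4-6m^3-77m^2+186m+616 = ((1/30)m-67/150)(30m^3+222m^2-444m-3696) + ((924/25)m^2+(2772/25)m-25872/25)
  30m^3+222m^2-444m-3696 = ((125/154)m+25/7)((924/25)m^2+(2772/25)m-25872/25) + (0)
Last nonzero remainder: (924/25)m^2+(2772/25)m-25872/25. Dividing through by 924/25 gives the monic gcd m^2+3m-28.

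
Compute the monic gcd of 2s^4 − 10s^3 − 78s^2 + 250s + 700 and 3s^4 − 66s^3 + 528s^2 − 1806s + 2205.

Euclidean algorithm in ℚ[s]:
  2s^4 − 10s^3 − 78s^2 + 250s + 700 = (2/3)(3s^4 − 66s^3 + 528s^2 − 1806s + 2205) + (34s^3 − 430s^2 + 1454s − 770)
  3s^4 − 66s^3 + 528s^2 − 1806s + 2205 = ((3/34)s − 477/578)(34s^3 − 430s^2 + 1454s − 770) + ((12960/289)s^2 − (155520/289)s + 453600/289)
  34s^3 − 430s^2 + 1454s − 770 = ((4913/6480)s − 3179/6480)((12960/289)s^2 − (155520/289)s + 453600/289) + (0)
Last nonzero remainder: (12960/289)s^2 − (155520/289)s + 453600/289. Dividing through by 12960/289 gives the monic gcd s^2 − 12s + 35.

s^2 − 12s + 35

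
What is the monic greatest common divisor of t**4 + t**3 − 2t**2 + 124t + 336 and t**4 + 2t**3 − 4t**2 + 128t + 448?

By polynomial division,
  t**4 + t**3 − 2t**2 + 124t + 336 = (t**4 + 2t**3 − 4t**2 + 128t + 448) + (−t**3 + 2t**2 − 4t − 112)
  t**4 + 2t**3 − 4t**2 + 128t + 448 = (−t − 4)(−t**3 + 2t**2 − 4t − 112) + (0)
Last nonzero remainder: −t**3 + 2t**2 − 4t − 112. Dividing through by −1 gives the monic gcd t**3 − 2t**2 + 4t + 112.

t**3 − 2t**2 + 4t + 112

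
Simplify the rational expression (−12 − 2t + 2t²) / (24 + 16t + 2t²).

By polynomial division,
  2t² − 2t − 12 = (2t² + 16t + 24) + (−18t − 36)
  2t² + 16t + 24 = (−(1/9)t − 2/3)(−18t − 36) + (0)
Last nonzero remainder: −18t − 36. Dividing through by −18 gives the monic gcd t + 2.
Cancel t + 2 from numerator and denominator to get the reduced form.

(−3 + t)/(6 + t)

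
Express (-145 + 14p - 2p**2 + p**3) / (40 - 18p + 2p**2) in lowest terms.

(29 + 3p + p**2)/(-8 + 2p)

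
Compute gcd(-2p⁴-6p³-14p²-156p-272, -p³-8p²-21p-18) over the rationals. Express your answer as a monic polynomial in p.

Repeated division with remainder:
  -2p⁴-6p³-14p²-156p-272 = (2p-10)(-p³-8p²-21p-18) + (-52p²-330p-452)
  -p³-8p²-21p-18 = ((1/52)p+43/1352)(-52p²-330p-452) + (-(1225/676)p-1225/338)
  -52p²-330p-452 = ((35152/1225)p+152776/1225)(-(1225/676)p-1225/338) + (0)
Last nonzero remainder: -(1225/676)p-1225/338. Dividing through by -1225/676 gives the monic gcd p+2.

p+2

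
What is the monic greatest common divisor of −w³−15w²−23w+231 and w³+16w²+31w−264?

Euclidean algorithm in ℚ[w]:
  −w³−15w²−23w+231 = (−1)(w³+16w²+31w−264) + (w²+8w−33)
  w³+16w²+31w−264 = (w+8)(w²+8w−33) + (0)
The last nonzero remainder w²+8w−33 is already monic.

w²+8w−33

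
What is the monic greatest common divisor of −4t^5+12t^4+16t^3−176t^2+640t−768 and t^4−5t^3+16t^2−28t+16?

t^3−4t^2+12t−16

Apply the Euclidean algorithm:
  −4t^5+12t^4+16t^3−176t^2+640t−768 = (−4t−8)(t^4−5t^3+16t^2−28t+16) + (40t^3−160t^2+480t−640)
  t^4−5t^3+16t^2−28t+16 = ((1/40)t−1/40)(40t^3−160t^2+480t−640) + (0)
Last nonzero remainder: 40t^3−160t^2+480t−640. Dividing through by 40 gives the monic gcd t^3−4t^2+12t−16.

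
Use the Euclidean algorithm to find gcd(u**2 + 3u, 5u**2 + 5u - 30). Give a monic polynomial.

u + 3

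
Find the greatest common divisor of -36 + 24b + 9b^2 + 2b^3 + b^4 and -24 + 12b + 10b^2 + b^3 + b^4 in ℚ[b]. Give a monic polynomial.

Euclidean algorithm in ℚ[b]:
  b^4 + 2b^3 + 9b^2 + 24b - 36 = (b^4 + b^3 + 10b^2 + 12b - 24) + (b^3 - b^2 + 12b - 12)
  b^4 + b^3 + 10b^2 + 12b - 24 = (b + 2)(b^3 - b^2 + 12b - 12) + (0)
The last nonzero remainder b^3 - b^2 + 12b - 12 is already monic.

-12 + 12b - b^2 + b^3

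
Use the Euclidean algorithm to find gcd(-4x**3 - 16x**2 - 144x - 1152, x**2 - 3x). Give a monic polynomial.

By polynomial division,
  -4x**3 - 16x**2 - 144x - 1152 = (-4x - 28)(x**2 - 3x) + (-228x - 1152)
  x**2 - 3x = (-(1/228)x + 51/1444)(-228x - 1152) + (14688/361)
  -228x - 1152 = (-(6859/1224)x - 1444/51)(14688/361) + (0)
The last nonzero remainder is the constant 14688/361, so the polynomials are coprime and gcd = 1.

1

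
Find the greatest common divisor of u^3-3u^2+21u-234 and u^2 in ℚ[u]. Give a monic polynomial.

1

Euclidean algorithm in ℚ[u]:
  u^3-3u^2+21u-234 = (u-3)(u^2) + (21u-234)
  u^2 = ((1/21)u+26/49)(21u-234) + (6084/49)
  21u-234 = ((343/2028)u-49/26)(6084/49) + (0)
The last nonzero remainder is the constant 6084/49, so the polynomials are coprime and gcd = 1.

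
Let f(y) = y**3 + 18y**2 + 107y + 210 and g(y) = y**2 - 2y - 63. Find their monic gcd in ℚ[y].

y + 7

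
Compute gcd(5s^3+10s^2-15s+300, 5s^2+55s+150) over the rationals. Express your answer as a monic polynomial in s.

s+5

Repeated division with remainder:
  5s^3+10s^2-15s+300 = (s-9)(5s^2+55s+150) + (330s+1650)
  5s^2+55s+150 = ((1/66)s+1/11)(330s+1650) + (0)
Last nonzero remainder: 330s+1650. Dividing through by 330 gives the monic gcd s+5.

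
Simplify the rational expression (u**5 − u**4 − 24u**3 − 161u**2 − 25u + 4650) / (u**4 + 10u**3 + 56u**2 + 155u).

By polynomial division,
  u**5 − u**4 − 24u**3 − 161u**2 − 25u + 4650 = (u − 11)(u**4 + 10u**3 + 56u**2 + 155u) + (30u**3 + 300u**2 + 1680u + 4650)
  u**4 + 10u**3 + 56u**2 + 155u = ((1/30)u)(30u**3 + 300u**2 + 1680u + 4650) + (0)
Last nonzero remainder: 30u**3 + 300u**2 + 1680u + 4650. Dividing through by 30 gives the monic gcd u**3 + 10u**2 + 56u + 155.
Cancel u**3 + 10u**2 + 56u + 155 from numerator and denominator to get the reduced form.

(u**2 − 11u + 30)/(u)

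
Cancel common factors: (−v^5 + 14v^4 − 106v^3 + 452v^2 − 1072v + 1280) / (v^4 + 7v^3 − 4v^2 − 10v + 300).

Repeated division with remainder:
  −v^5 + 14v^4 − 106v^3 + 452v^2 − 1072v + 1280 = (−v + 21)(v^4 + 7v^3 − 4v^2 − 10v + 300) + (−257v^3 + 526v^2 − 562v − 5020)
  v^4 + 7v^3 − 4v^2 − 10v + 300 = (−(1/257)v − 2325/66049)(−257v^3 + 526v^2 − 562v − 5020) + ((814320/66049)v^2 − (3257280/66049)v + 8143200/66049)
  −257v^3 + 526v^2 − 562v − 5020 = (−(16974593/814320)v − 16578299/407160)((814320/66049)v^2 − (3257280/66049)v + 8143200/66049) + (0)
Last nonzero remainder: (814320/66049)v^2 − (3257280/66049)v + 8143200/66049. Dividing through by 814320/66049 gives the monic gcd v^2 − 4v + 10.
Cancel v^2 − 4v + 10 from numerator and denominator to get the reduced form.

(−v^3 + 10v^2 − 56v + 128)/(v^2 + 11v + 30)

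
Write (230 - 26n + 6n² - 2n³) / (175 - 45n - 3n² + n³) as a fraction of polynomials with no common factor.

(-46 - 4n - 2n²)/(-35 + 2n + n²)

Apply the Euclidean algorithm:
  -2n³ + 6n² - 26n + 230 = (-2)(n³ - 3n² - 45n + 175) + (-116n + 580)
  n³ - 3n² - 45n + 175 = (-(1/116)n² - (1/58)n + 35/116)(-116n + 580) + (0)
Last nonzero remainder: -116n + 580. Dividing through by -116 gives the monic gcd n - 5.
Cancel n - 5 from numerator and denominator to get the reduced form.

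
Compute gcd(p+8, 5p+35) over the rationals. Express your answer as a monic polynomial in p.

1

Euclidean algorithm in ℚ[p]:
  p+8 = (1/5)(5p+35) + (1)
  5p+35 = (5p+35)(1) + (0)
The last nonzero remainder is the constant 1, so the polynomials are coprime and gcd = 1.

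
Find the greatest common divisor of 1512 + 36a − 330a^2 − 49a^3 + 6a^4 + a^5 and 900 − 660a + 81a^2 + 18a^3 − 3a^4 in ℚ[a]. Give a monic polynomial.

−12 + 4a + a^2

By polynomial division,
  a^5 + 6a^4 − 49a^3 − 330a^2 + 36a + 1512 = (−(1/3)a − 4)(−3a^4 + 18a^3 + 81a^2 − 660a + 900) + (50a^3 − 226a^2 − 2304a + 5112)
  −3a^4 + 18a^3 + 81a^2 − 660a + 900 = (−(3/50)a + 111/1250)(50a^3 − 226a^2 − 2304a + 5112) + (−(23232/625)a^2 − (92928/625)a + 278784/625)
  50a^3 − 226a^2 − 2304a + 5112 = (−(15625/11616)a + 44375/3872)(−(23232/625)a^2 − (92928/625)a + 278784/625) + (0)
Last nonzero remainder: −(23232/625)a^2 − (92928/625)a + 278784/625. Dividing through by −23232/625 gives the monic gcd a^2 + 4a − 12.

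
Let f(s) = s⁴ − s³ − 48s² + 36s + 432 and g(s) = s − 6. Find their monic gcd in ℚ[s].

s − 6

Repeated division with remainder:
  s⁴ − s³ − 48s² + 36s + 432 = (s³ + 5s² − 18s − 72)(s − 6) + (0)
The last nonzero remainder s − 6 is already monic.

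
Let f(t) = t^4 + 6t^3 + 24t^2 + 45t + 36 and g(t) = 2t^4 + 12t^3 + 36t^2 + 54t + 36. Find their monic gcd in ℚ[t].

t^2 + 3t + 3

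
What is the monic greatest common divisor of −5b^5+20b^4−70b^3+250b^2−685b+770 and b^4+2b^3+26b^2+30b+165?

b^2+2b+11

Euclidean algorithm in ℚ[b]:
  −5b^5+20b^4−70b^3+250b^2−685b+770 = (−5b+30)(b^4+2b^3+26b^2+30b+165) + (−380b^2−760b−4180)
  b^4+2b^3+26b^2+30b+165 = (−(1/380)b^2−3/76)(−380b^2−760b−4180) + (0)
Last nonzero remainder: −380b^2−760b−4180. Dividing through by −380 gives the monic gcd b^2+2b+11.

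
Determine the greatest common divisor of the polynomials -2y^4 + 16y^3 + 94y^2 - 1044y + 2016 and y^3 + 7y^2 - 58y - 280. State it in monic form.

y - 7

Repeated division with remainder:
  -2y^4 + 16y^3 + 94y^2 - 1044y + 2016 = (-2y + 30)(y^3 + 7y^2 - 58y - 280) + (-232y^2 + 136y + 10416)
  y^3 + 7y^2 - 58y - 280 = (-(1/232)y - 55/1682)(-232y^2 + 136y + 10416) + (-(7280/841)y + 50960/841)
  -232y^2 + 136y + 10416 = ((24389/910)y + 78213/455)(-(7280/841)y + 50960/841) + (0)
Last nonzero remainder: -(7280/841)y + 50960/841. Dividing through by -7280/841 gives the monic gcd y - 7.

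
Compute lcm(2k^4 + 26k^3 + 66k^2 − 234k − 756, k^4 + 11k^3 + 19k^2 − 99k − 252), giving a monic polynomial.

k^5 + 17k^4 + 85k^3 + 15k^2 − 846k − 1512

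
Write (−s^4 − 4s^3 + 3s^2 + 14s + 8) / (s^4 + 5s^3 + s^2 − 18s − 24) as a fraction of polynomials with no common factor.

Repeated division with remainder:
  −s^4 − 4s^3 + 3s^2 + 14s + 8 = (−1)(s^4 + 5s^3 + s^2 − 18s − 24) + (s^3 + 4s^2 − 4s − 16)
  s^4 + 5s^3 + s^2 − 18s − 24 = (s + 1)(s^3 + 4s^2 − 4s − 16) + (s^2 + 2s − 8)
  s^3 + 4s^2 − 4s − 16 = (s + 2)(s^2 + 2s − 8) + (0)
The last nonzero remainder s^2 + 2s − 8 is already monic.
Cancel s^2 + 2s − 8 from numerator and denominator to get the reduced form.

(−s^2 − 2s − 1)/(s^2 + 3s + 3)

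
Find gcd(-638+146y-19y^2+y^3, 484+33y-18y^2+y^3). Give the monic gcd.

-11+y

Repeated division with remainder:
  y^3-19y^2+146y-638 = (y^3-18y^2+33y+484) + (-y^2+113y-1122)
  y^3-18y^2+33y+484 = (-y-95)(-y^2+113y-1122) + (9646y-106106)
  -y^2+113y-1122 = (-(1/9646)y+51/4823)(9646y-106106) + (0)
Last nonzero remainder: 9646y-106106. Dividing through by 9646 gives the monic gcd y-11.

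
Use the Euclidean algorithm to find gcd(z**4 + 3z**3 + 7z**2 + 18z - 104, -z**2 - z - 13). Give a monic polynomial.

z**2 + z + 13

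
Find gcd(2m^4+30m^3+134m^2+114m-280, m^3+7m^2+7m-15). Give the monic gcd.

m^2+4m-5

Repeated division with remainder:
  2m^4+30m^3+134m^2+114m-280 = (2m+16)(m^3+7m^2+7m-15) + (8m^2+32m-40)
  m^3+7m^2+7m-15 = ((1/8)m+3/8)(8m^2+32m-40) + (0)
Last nonzero remainder: 8m^2+32m-40. Dividing through by 8 gives the monic gcd m^2+4m-5.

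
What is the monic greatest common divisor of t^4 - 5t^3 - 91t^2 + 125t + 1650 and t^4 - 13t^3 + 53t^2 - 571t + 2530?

Euclidean algorithm in ℚ[t]:
  t^4 - 5t^3 - 91t^2 + 125t + 1650 = (t^4 - 13t^3 + 53t^2 - 571t + 2530) + (8t^3 - 144t^2 + 696t - 880)
  t^4 - 13t^3 + 53t^2 - 571t + 2530 = ((1/8)t + 5/8)(8t^3 - 144t^2 + 696t - 880) + (56t^2 - 896t + 3080)
  8t^3 - 144t^2 + 696t - 880 = ((1/7)t - 2/7)(56t^2 - 896t + 3080) + (0)
Last nonzero remainder: 56t^2 - 896t + 3080. Dividing through by 56 gives the monic gcd t^2 - 16t + 55.

t^2 - 16t + 55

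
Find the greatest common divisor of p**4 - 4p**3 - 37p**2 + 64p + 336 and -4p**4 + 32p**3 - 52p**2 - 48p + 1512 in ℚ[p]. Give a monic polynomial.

By polynomial division,
  p**4 - 4p**3 - 37p**2 + 64p + 336 = (-1/4)(-4p**4 + 32p**3 - 52p**2 - 48p + 1512) + (4p**3 - 50p**2 + 52p + 714)
  -4p**4 + 32p**3 - 52p**2 - 48p + 1512 = (-p - 9/2)(4p**3 - 50p**2 + 52p + 714) + (-225p**2 + 900p + 4725)
  4p**3 - 50p**2 + 52p + 714 = (-(4/225)p + 34/225)(-225p**2 + 900p + 4725) + (0)
Last nonzero remainder: -225p**2 + 900p + 4725. Dividing through by -225 gives the monic gcd p**2 - 4p - 21.

p**2 - 4p - 21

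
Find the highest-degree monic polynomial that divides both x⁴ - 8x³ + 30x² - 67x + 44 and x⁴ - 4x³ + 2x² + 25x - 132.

x³ - 7x² + 23x - 44

By polynomial division,
  x⁴ - 8x³ + 30x² - 67x + 44 = (x⁴ - 4x³ + 2x² + 25x - 132) + (-4x³ + 28x² - 92x + 176)
  x⁴ - 4x³ + 2x² + 25x - 132 = (-(1/4)x - 3/4)(-4x³ + 28x² - 92x + 176) + (0)
Last nonzero remainder: -4x³ + 28x² - 92x + 176. Dividing through by -4 gives the monic gcd x³ - 7x² + 23x - 44.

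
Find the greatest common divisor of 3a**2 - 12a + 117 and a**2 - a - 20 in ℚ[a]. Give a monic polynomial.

1

By polynomial division,
  3a**2 - 12a + 117 = (3)(a**2 - a - 20) + (-9a + 177)
  a**2 - a - 20 = (-(1/9)a - 56/27)(-9a + 177) + (3124/9)
  -9a + 177 = (-(81/3124)a + 1593/3124)(3124/9) + (0)
The last nonzero remainder is the constant 3124/9, so the polynomials are coprime and gcd = 1.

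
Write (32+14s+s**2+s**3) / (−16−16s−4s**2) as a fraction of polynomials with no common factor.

(−16+s−s**2)/(8+4s)

Repeated division with remainder:
  s**3+s**2+14s+32 = (−(1/4)s+3/4)(−4s**2−16s−16) + (22s+44)
  −4s**2−16s−16 = (−(2/11)s−4/11)(22s+44) + (0)
Last nonzero remainder: 22s+44. Dividing through by 22 gives the monic gcd s+2.
Cancel s+2 from numerator and denominator to get the reduced form.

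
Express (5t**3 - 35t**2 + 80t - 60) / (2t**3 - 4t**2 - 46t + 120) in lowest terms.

(5t**2 - 20t + 20)/(2t**2 + 2t - 40)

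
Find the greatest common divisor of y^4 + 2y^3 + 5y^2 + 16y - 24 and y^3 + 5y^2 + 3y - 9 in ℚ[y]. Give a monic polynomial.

Apply the Euclidean algorithm:
  y^4 + 2y^3 + 5y^2 + 16y - 24 = (y - 3)(y^3 + 5y^2 + 3y - 9) + (17y^2 + 34y - 51)
  y^3 + 5y^2 + 3y - 9 = ((1/17)y + 3/17)(17y^2 + 34y - 51) + (0)
Last nonzero remainder: 17y^2 + 34y - 51. Dividing through by 17 gives the monic gcd y^2 + 2y - 3.

y^2 + 2y - 3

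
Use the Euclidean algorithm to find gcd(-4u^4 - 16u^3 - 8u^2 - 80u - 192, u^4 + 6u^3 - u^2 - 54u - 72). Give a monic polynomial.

u^2 + 6u + 8

Euclidean algorithm in ℚ[u]:
  -4u^4 - 16u^3 - 8u^2 - 80u - 192 = (-4)(u^4 + 6u^3 - u^2 - 54u - 72) + (8u^3 - 12u^2 - 296u - 480)
  u^4 + 6u^3 - u^2 - 54u - 72 = ((1/8)u + 15/16)(8u^3 - 12u^2 - 296u - 480) + ((189/4)u^2 + (567/2)u + 378)
  8u^3 - 12u^2 - 296u - 480 = ((32/189)u - 80/63)((189/4)u^2 + (567/2)u + 378) + (0)
Last nonzero remainder: (189/4)u^2 + (567/2)u + 378. Dividing through by 189/4 gives the monic gcd u^2 + 6u + 8.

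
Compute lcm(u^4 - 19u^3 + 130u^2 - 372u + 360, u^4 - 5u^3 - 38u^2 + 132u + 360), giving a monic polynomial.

u^6 - 12u^5 + 7u^4 + 348u^3 - 944u^2 - 1200u + 3600

Apply the Euclidean algorithm:
  u^4 - 19u^3 + 130u^2 - 372u + 360 = (u^4 - 5u^3 - 38u^2 + 132u + 360) + (-14u^3 + 168u^2 - 504u)
  u^4 - 5u^3 - 38u^2 + 132u + 360 = (-(1/14)u - 1/2)(-14u^3 + 168u^2 - 504u) + (10u^2 - 120u + 360)
  -14u^3 + 168u^2 - 504u = (-(7/5)u)(10u^2 - 120u + 360) + (0)
Last nonzero remainder: 10u^2 - 120u + 360. Dividing through by 10 gives the monic gcd u^2 - 12u + 36.
Then lcm(f, g) = f·g / gcd(f, g); expanding and making the result monic gives the answer.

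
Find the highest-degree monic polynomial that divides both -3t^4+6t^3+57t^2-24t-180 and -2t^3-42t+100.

Euclidean algorithm in ℚ[t]:
  -3t^4+6t^3+57t^2-24t-180 = ((3/2)t-3)(-2t^3-42t+100) + (120t^2-300t+120)
  -2t^3-42t+100 = (-(1/60)t-1/24)(120t^2-300t+120) + (-(105/2)t+105)
  120t^2-300t+120 = (-(16/7)t+8/7)(-(105/2)t+105) + (0)
Last nonzero remainder: -(105/2)t+105. Dividing through by -105/2 gives the monic gcd t-2.

t-2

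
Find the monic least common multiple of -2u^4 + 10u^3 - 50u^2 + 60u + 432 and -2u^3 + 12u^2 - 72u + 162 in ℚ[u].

Apply the Euclidean algorithm:
  -2u^4 + 10u^3 - 50u^2 + 60u + 432 = (u + 1)(-2u^3 + 12u^2 - 72u + 162) + (10u^2 - 30u + 270)
  -2u^3 + 12u^2 - 72u + 162 = (-(1/5)u + 3/5)(10u^2 - 30u + 270) + (0)
Last nonzero remainder: 10u^2 - 30u + 270. Dividing through by 10 gives the monic gcd u^2 - 3u + 27.
Then lcm(f, g) = f·g / gcd(f, g); expanding and making the result monic gives the answer.

u^5 - 8u^4 + 40u^3 - 105u^2 - 126u + 648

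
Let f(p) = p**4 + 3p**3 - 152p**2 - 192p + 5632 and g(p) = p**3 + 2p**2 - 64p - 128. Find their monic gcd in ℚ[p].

Euclidean algorithm in ℚ[p]:
  p**4 + 3p**3 - 152p**2 - 192p + 5632 = (p + 1)(p**3 + 2p**2 - 64p - 128) + (-90p**2 + 5760)
  p**3 + 2p**2 - 64p - 128 = (-(1/90)p - 1/45)(-90p**2 + 5760) + (0)
Last nonzero remainder: -90p**2 + 5760. Dividing through by -90 gives the monic gcd p**2 - 64.

p**2 - 64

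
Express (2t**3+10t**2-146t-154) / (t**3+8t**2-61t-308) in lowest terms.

Apply the Euclidean algorithm:
  2t**3+10t**2-146t-154 = (2)(t**3+8t**2-61t-308) + (-6t**2-24t+462)
  t**3+8t**2-61t-308 = (-(1/6)t-2/3)(-6t**2-24t+462) + (0)
Last nonzero remainder: -6t**2-24t+462. Dividing through by -6 gives the monic gcd t**2+4t-77.
Cancel t**2+4t-77 from numerator and denominator to get the reduced form.

(2t+2)/(t+4)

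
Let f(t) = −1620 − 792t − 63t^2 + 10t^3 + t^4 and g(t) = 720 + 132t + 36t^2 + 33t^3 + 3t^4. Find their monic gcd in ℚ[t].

30 + 13t + t^2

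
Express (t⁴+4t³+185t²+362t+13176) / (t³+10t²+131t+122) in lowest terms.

(t²-5t+108)/(t+1)

Apply the Euclidean algorithm:
  t⁴+4t³+185t²+362t+13176 = (t-6)(t³+10t²+131t+122) + (114t²+1026t+13908)
  t³+10t²+131t+122 = ((1/114)t+1/114)(114t²+1026t+13908) + (0)
Last nonzero remainder: 114t²+1026t+13908. Dividing through by 114 gives the monic gcd t²+9t+122.
Cancel t²+9t+122 from numerator and denominator to get the reduced form.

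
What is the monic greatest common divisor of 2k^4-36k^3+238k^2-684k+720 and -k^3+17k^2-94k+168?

Apply the Euclidean algorithm:
  2k^4-36k^3+238k^2-684k+720 = (-2k+2)(-k^3+17k^2-94k+168) + (16k^2-160k+384)
  -k^3+17k^2-94k+168 = (-(1/16)k+7/16)(16k^2-160k+384) + (0)
Last nonzero remainder: 16k^2-160k+384. Dividing through by 16 gives the monic gcd k^2-10k+24.

k^2-10k+24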